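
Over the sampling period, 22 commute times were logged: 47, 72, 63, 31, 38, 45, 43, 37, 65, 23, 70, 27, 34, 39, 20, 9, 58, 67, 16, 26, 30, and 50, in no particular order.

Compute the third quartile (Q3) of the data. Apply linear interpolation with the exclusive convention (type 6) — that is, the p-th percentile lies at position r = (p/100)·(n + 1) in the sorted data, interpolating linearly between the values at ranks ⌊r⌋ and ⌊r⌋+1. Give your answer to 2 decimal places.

Sorted: 9, 16, 20, 23, 26, 27, 30, 31, 34, 37, 38, 39, 43, 45, 47, 50, 58, 63, 65, 67, 70, 72.
n = 22.
r = (75/100)·(22 + 1) = 17.25.
Rank 17 is 58 and rank 18 is 63.
Interpolate: 58 + 0.25·(63 − 58) = 58 + 0.25·5 = 59.25.

59.25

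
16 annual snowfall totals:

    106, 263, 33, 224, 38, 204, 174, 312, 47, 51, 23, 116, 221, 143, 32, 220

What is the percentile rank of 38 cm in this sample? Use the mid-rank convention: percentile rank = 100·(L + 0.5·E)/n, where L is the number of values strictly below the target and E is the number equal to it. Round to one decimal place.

21.9

Sorted: 23, 32, 33, 38, 47, 51, 106, 116, 143, 174, 204, 220, 221, 224, 263, 312.
Count below 38: L = 3; count equal: E = 1; n = 16.
Percentile rank = 100·(3 + 0.5·1)/16 = 100·3.5/16 = 21.88.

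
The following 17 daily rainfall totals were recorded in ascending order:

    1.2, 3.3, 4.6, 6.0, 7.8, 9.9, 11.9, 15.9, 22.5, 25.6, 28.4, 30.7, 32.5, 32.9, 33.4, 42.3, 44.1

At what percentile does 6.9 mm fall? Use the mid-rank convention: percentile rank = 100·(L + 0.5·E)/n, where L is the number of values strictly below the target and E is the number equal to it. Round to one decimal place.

23.5

Count below 6.9: L = 4; count equal: E = 0; n = 17.
Percentile rank = 100·(4 + 0.5·0)/17 = 100·4/17 = 23.53.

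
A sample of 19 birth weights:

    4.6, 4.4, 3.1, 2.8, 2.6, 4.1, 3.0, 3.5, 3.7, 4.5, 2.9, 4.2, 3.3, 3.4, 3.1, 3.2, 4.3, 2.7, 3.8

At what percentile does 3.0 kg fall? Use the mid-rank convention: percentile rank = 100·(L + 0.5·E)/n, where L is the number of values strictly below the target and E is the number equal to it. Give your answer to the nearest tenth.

23.7

Sorted: 2.6, 2.7, 2.8, 2.9, 3.0, 3.1, 3.1, 3.2, 3.3, 3.4, 3.5, 3.7, 3.8, 4.1, 4.2, 4.3, 4.4, 4.5, 4.6.
Count below 3.0: L = 4; count equal: E = 1; n = 19.
Percentile rank = 100·(4 + 0.5·1)/19 = 100·4.5/19 = 23.68.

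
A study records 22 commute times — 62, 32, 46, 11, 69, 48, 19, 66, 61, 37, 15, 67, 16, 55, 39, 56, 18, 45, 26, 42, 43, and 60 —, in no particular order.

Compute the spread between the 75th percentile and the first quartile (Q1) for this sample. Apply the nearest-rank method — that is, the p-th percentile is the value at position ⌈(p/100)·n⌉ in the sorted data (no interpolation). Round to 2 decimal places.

34.00

Sorted: 11, 15, 16, 18, 19, 26, 32, 37, 39, 42, 43, 45, 46, 48, 55, 56, 60, 61, 62, 66, 67, 69.
n = 22.
P25: rank ⌈25/100·22⌉ = 6 → 26.
P75: rank ⌈75/100·22⌉ = 17 → 60.
Difference: 60 − 26 = 34.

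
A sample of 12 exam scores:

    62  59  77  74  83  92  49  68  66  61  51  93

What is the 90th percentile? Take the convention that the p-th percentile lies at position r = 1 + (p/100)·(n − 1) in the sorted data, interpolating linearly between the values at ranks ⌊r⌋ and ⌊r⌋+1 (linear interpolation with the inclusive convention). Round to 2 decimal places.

91.10

Sorted: 49, 51, 59, 61, 62, 66, 68, 74, 77, 83, 92, 93.
n = 12.
r = 1 + (90/100)·(12 − 1) = 1 + 9.9 = 10.9.
Rank 10 is 83 and rank 11 is 92.
Interpolate: 83 + 0.9·(92 − 83) = 83 + 0.9·9 = 91.1.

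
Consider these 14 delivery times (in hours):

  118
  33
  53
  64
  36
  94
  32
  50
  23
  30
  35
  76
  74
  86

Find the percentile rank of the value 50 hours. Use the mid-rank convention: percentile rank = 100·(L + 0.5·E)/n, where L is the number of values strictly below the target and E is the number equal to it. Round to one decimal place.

46.4

Sorted: 23, 30, 32, 33, 35, 36, 50, 53, 64, 74, 76, 86, 94, 118.
Count below 50: L = 6; count equal: E = 1; n = 14.
Percentile rank = 100·(6 + 0.5·1)/14 = 100·6.5/14 = 46.43.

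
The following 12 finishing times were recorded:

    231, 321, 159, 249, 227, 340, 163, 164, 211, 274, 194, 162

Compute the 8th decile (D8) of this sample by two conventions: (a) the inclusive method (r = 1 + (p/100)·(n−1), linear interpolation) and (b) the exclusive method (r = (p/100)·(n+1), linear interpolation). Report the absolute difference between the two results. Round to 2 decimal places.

23.80

Sorted: 159, 162, 163, 164, 194, 211, 227, 231, 249, 274, 321, 340.
n = 12.
(a) r = 9.8; between ranks 9 (249) and 10 (274): 269.
(b) r = 10.4; between ranks 10 (274) and 11 (321): 292.8.
|269 − 292.8| = 23.8.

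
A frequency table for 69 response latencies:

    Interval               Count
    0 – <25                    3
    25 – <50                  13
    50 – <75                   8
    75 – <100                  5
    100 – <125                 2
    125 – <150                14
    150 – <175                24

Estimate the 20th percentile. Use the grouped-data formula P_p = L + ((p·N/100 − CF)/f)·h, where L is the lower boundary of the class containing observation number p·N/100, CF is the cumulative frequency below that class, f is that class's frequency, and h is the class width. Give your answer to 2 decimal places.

N = 69; target position k = 20/100 · 69 = 13.8.
Cumulative frequencies: 3, 16, 24, 29, 31, 45, 69.
Observation 13.8 falls in the class 25 – <50.
L = 25, CF = 3, f = 13, h = 25.
P20 = 25 + ((13.8 − 3)/13)·25 = 25 + 20.7692 = 45.7692.

45.77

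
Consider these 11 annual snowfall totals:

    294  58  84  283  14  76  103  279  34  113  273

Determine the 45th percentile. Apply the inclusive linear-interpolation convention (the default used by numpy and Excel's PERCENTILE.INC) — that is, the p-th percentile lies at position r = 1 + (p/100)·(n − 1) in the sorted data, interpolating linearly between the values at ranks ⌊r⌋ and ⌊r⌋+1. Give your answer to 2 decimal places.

93.50

Sorted: 14, 34, 58, 76, 84, 103, 113, 273, 279, 283, 294.
n = 11.
r = 1 + (45/100)·(11 − 1) = 1 + 4.5 = 5.5.
Rank 5 is 84 and rank 6 is 103.
Interpolate: 84 + 0.5·(103 − 84) = 84 + 0.5·19 = 93.5.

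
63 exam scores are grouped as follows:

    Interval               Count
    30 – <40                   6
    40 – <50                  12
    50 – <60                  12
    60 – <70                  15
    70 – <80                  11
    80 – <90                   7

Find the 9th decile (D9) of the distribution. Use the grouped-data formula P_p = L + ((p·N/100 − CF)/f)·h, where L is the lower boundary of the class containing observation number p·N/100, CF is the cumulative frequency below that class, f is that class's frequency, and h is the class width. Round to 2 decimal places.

81.00

N = 63; target position k = 90/100 · 63 = 56.7.
Cumulative frequencies: 6, 18, 30, 45, 56, 63.
Observation 56.7 falls in the class 80 – <90.
L = 80, CF = 56, f = 7, h = 10.
P90 = 80 + ((56.7 − 56)/7)·10 = 80 + 1 = 81.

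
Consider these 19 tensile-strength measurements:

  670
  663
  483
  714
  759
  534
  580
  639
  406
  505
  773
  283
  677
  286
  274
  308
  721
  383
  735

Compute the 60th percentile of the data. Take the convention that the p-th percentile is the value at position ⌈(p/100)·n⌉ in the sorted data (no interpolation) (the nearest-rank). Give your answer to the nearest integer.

663

Sorted: 274, 283, 286, 308, 383, 406, 483, 505, 534, 580, 639, 663, 670, 677, 714, 721, 735, 759, 773.
n = 19.
Position = ⌈60/100 · 19⌉ = ⌈11.4⌉ = 12.
The value at rank 12 is 663.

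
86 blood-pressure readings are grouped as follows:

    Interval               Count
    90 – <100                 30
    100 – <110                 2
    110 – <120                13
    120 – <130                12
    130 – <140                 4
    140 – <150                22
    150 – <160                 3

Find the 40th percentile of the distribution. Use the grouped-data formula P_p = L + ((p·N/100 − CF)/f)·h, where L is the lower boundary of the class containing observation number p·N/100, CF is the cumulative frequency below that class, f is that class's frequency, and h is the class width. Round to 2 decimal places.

111.85

N = 86; target position k = 40/100 · 86 = 34.4.
Cumulative frequencies: 30, 32, 45, 57, 61, 83, 86.
Observation 34.4 falls in the class 110 – <120.
L = 110, CF = 32, f = 13, h = 10.
P40 = 110 + ((34.4 − 32)/13)·10 = 110 + 1.84615 = 111.846.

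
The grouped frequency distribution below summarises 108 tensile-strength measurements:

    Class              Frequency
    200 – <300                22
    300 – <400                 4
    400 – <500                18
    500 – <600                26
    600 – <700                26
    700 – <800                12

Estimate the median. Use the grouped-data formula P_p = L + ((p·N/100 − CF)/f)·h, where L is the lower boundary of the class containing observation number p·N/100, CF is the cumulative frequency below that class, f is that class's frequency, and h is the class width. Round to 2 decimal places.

538.46

N = 108; target position k = 50/100 · 108 = 54.
Cumulative frequencies: 22, 26, 44, 70, 96, 108.
Observation 54 falls in the class 500 – <600.
L = 500, CF = 44, f = 26, h = 100.
P50 = 500 + ((54 − 44)/26)·100 = 500 + 38.4615 = 538.462.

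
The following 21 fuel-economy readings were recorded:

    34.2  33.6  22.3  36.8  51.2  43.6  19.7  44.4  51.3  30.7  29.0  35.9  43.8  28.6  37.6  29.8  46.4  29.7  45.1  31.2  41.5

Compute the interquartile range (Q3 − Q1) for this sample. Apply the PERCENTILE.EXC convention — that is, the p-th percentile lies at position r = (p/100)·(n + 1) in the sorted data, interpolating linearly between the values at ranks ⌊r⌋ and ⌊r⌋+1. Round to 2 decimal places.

Sorted: 19.7, 22.3, 28.6, 29.0, 29.7, 29.8, 30.7, 31.2, 33.6, 34.2, 35.9, 36.8, 37.6, 41.5, 43.6, 43.8, 44.4, 45.1, 46.4, 51.2, 51.3.
n = 21.
P25: r = 5.5; ranks 5–6 are 29.7, 29.8; interpolating gives 29.75.
P75: r = 16.5; ranks 16–17 are 43.8, 44.4; interpolating gives 44.1.
Difference: 44.1 − 29.75 = 14.35.

14.35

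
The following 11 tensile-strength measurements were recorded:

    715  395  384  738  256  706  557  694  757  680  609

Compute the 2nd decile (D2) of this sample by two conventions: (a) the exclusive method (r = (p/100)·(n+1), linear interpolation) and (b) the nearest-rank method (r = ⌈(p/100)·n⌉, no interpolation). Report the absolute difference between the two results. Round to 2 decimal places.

6.60

Sorted: 256, 384, 395, 557, 609, 680, 694, 706, 715, 738, 757.
n = 11.
(a) r = 2.4; between ranks 2 (384) and 3 (395): 388.4.
(b) the nearest-rank method: rank 3 → 395.
|388.4 − 395| = 6.6.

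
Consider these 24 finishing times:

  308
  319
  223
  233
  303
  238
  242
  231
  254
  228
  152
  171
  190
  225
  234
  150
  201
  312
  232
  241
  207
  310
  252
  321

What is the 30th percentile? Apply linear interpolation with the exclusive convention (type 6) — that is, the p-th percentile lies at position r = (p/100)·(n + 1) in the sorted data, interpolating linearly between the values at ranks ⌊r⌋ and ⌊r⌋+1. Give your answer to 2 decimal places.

224.00

Sorted: 150, 152, 171, 190, 201, 207, 223, 225, 228, 231, 232, 233, 234, 238, 241, 242, 252, 254, 303, 308, 310, 312, 319, 321.
n = 24.
r = (30/100)·(24 + 1) = 7.5.
Rank 7 is 223 and rank 8 is 225.
Interpolate: 223 + 0.5·(225 − 223) = 223 + 0.5·2 = 224.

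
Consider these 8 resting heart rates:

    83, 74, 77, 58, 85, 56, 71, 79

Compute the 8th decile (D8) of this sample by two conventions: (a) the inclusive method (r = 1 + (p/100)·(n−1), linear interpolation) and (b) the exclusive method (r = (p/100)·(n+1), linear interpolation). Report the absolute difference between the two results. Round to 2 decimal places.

2.00

Sorted: 56, 58, 71, 74, 77, 79, 83, 85.
n = 8.
(a) r = 6.6; between ranks 6 (79) and 7 (83): 81.4.
(b) r = 7.2; between ranks 7 (83) and 8 (85): 83.4.
|81.4 − 83.4| = 2.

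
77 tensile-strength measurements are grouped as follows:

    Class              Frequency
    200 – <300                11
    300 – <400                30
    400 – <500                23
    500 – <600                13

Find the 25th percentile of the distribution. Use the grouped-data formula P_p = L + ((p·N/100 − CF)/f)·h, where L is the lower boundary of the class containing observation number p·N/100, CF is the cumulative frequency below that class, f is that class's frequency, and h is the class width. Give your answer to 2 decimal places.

327.50

N = 77; target position k = 25/100 · 77 = 19.25.
Cumulative frequencies: 11, 41, 64, 77.
Observation 19.25 falls in the class 300 – <400.
L = 300, CF = 11, f = 30, h = 100.
P25 = 300 + ((19.25 − 11)/30)·100 = 300 + 27.5 = 327.5.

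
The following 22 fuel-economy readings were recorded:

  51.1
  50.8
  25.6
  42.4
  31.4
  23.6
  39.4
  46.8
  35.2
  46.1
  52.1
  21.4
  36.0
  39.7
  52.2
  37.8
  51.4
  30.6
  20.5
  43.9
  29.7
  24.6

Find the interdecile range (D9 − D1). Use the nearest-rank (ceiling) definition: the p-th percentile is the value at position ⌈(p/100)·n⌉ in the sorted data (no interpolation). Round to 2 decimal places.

Sorted: 20.5, 21.4, 23.6, 24.6, 25.6, 29.7, 30.6, 31.4, 35.2, 36.0, 37.8, 39.4, 39.7, 42.4, 43.9, 46.1, 46.8, 50.8, 51.1, 51.4, 52.1, 52.2.
n = 22.
P10: rank ⌈10/100·22⌉ = 3 → 23.6.
P90: rank ⌈90/100·22⌉ = 20 → 51.4.
Difference: 51.4 − 23.6 = 27.8.

27.80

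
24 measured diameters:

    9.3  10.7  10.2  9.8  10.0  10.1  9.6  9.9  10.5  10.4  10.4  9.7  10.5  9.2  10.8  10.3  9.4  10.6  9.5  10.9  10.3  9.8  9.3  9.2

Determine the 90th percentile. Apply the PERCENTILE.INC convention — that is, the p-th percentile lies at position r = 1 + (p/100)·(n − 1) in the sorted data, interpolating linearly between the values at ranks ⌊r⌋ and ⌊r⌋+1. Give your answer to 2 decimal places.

Sorted: 9.2, 9.2, 9.3, 9.3, 9.4, 9.5, 9.6, 9.7, 9.8, 9.8, 9.9, 10.0, 10.1, 10.2, 10.3, 10.3, 10.4, 10.4, 10.5, 10.5, 10.6, 10.7, 10.8, 10.9.
n = 24.
r = 1 + (90/100)·(24 − 1) = 1 + 20.7 = 21.7.
Rank 21 is 10.6 and rank 22 is 10.7.
Interpolate: 10.6 + 0.7·(10.7 − 10.6) = 10.6 + 0.7·0.1 = 10.67.

10.67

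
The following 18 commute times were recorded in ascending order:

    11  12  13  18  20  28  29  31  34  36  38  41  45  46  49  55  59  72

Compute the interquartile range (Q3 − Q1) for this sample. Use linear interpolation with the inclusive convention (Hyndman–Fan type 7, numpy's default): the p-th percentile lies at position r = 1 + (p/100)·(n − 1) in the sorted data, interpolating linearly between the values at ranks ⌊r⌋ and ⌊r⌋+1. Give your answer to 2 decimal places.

n = 18.
P25: r = 5.25; ranks 5–6 are 20, 28; interpolating gives 22.
P75: r = 13.75; ranks 13–14 are 45, 46; interpolating gives 45.75.
Difference: 45.75 − 22 = 23.75.

23.75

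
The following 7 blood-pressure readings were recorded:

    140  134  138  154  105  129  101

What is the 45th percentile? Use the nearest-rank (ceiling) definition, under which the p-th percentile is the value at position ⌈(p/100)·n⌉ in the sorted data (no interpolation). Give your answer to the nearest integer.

Sorted: 101, 105, 129, 134, 138, 140, 154.
n = 7.
Position = ⌈45/100 · 7⌉ = ⌈3.15⌉ = 4.
The value at rank 4 is 134.

134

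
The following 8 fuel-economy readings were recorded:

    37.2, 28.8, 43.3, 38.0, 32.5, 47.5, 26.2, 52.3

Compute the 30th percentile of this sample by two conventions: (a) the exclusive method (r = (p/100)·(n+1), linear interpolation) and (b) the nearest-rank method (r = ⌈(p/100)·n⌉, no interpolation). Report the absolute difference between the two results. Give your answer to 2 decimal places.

1.11

Sorted: 26.2, 28.8, 32.5, 37.2, 38.0, 43.3, 47.5, 52.3.
n = 8.
(a) r = 2.7; between ranks 2 (28.8) and 3 (32.5): 31.39.
(b) the nearest-rank method: rank 3 → 32.5.
|31.39 − 32.5| = 1.11.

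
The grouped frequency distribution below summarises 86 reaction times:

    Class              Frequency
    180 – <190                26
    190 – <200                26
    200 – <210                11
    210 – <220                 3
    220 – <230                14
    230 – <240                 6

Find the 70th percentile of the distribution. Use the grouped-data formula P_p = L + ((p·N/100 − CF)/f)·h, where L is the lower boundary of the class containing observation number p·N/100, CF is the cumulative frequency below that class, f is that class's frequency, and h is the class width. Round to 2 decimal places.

207.45

N = 86; target position k = 70/100 · 86 = 60.2.
Cumulative frequencies: 26, 52, 63, 66, 80, 86.
Observation 60.2 falls in the class 200 – <210.
L = 200, CF = 52, f = 11, h = 10.
P70 = 200 + ((60.2 − 52)/11)·10 = 200 + 7.45455 = 207.455.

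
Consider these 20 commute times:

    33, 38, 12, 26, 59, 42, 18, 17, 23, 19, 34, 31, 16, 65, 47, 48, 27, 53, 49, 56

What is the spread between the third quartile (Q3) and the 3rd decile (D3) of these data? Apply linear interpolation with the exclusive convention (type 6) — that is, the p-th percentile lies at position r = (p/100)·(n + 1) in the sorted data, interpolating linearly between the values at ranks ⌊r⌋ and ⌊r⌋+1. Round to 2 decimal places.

Sorted: 12, 16, 17, 18, 19, 23, 26, 27, 31, 33, 34, 38, 42, 47, 48, 49, 53, 56, 59, 65.
n = 20.
P30: r = 6.3; ranks 6–7 are 23, 26; interpolating gives 23.9.
P75: r = 15.75; ranks 15–16 are 48, 49; interpolating gives 48.75.
Difference: 48.75 − 23.9 = 24.85.

24.85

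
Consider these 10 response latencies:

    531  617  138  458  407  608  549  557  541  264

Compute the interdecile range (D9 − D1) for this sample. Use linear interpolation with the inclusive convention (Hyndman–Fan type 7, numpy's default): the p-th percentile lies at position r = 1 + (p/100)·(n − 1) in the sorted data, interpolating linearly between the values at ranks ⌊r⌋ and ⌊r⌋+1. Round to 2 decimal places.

Sorted: 138, 264, 407, 458, 531, 541, 549, 557, 608, 617.
n = 10.
P10: r = 1.9; ranks 1–2 are 138, 264; interpolating gives 251.4.
P90: r = 9.1; ranks 9–10 are 608, 617; interpolating gives 608.9.
Difference: 608.9 − 251.4 = 357.5.

357.50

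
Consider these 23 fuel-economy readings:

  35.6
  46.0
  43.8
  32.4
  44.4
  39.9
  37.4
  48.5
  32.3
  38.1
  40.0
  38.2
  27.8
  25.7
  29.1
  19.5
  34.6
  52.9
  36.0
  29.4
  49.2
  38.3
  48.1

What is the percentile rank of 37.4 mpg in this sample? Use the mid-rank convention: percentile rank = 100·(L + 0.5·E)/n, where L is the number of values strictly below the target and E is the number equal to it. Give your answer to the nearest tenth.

45.7

Sorted: 19.5, 25.7, 27.8, 29.1, 29.4, 32.3, 32.4, 34.6, 35.6, 36.0, 37.4, 38.1, 38.2, 38.3, 39.9, 40.0, 43.8, 44.4, 46.0, 48.1, 48.5, 49.2, 52.9.
Count below 37.4: L = 10; count equal: E = 1; n = 23.
Percentile rank = 100·(10 + 0.5·1)/23 = 100·10.5/23 = 45.65.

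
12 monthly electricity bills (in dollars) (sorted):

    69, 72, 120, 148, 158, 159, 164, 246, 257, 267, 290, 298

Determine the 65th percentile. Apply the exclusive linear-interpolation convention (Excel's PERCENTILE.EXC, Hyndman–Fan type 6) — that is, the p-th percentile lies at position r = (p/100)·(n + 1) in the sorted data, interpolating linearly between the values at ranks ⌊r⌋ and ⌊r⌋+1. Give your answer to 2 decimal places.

250.95

n = 12.
r = (65/100)·(12 + 1) = 8.45.
Rank 8 is 246 and rank 9 is 257.
Interpolate: 246 + 0.45·(257 − 246) = 246 + 0.45·11 = 250.95.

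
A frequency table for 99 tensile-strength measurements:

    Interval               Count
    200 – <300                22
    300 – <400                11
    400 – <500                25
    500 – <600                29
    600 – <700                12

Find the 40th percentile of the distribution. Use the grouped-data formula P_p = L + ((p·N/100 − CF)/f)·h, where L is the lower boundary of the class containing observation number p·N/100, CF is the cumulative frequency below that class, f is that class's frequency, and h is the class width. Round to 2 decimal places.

426.40

N = 99; target position k = 40/100 · 99 = 39.6.
Cumulative frequencies: 22, 33, 58, 87, 99.
Observation 39.6 falls in the class 400 – <500.
L = 400, CF = 33, f = 25, h = 100.
P40 = 400 + ((39.6 − 33)/25)·100 = 400 + 26.4 = 426.4.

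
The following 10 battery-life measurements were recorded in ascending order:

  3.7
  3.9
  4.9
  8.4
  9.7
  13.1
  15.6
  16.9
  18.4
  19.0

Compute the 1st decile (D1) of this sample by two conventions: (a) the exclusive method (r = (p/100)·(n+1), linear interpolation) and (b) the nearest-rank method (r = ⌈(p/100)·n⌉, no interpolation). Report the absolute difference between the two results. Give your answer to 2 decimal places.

0.02

n = 10.
(a) r = 1.1; between ranks 1 (3.7) and 2 (3.9): 3.72.
(b) the nearest-rank method: rank 1 → 3.7.
|3.72 − 3.7| = 0.02.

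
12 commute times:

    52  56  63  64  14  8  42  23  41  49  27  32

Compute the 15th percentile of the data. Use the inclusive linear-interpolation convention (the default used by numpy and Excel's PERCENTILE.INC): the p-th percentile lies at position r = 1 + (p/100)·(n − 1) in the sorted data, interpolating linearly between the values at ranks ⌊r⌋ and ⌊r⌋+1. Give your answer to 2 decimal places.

Sorted: 8, 14, 23, 27, 32, 41, 42, 49, 52, 56, 63, 64.
n = 12.
r = 1 + (15/100)·(12 − 1) = 1 + 1.65 = 2.65.
Rank 2 is 14 and rank 3 is 23.
Interpolate: 14 + 0.65·(23 − 14) = 14 + 0.65·9 = 19.85.

19.85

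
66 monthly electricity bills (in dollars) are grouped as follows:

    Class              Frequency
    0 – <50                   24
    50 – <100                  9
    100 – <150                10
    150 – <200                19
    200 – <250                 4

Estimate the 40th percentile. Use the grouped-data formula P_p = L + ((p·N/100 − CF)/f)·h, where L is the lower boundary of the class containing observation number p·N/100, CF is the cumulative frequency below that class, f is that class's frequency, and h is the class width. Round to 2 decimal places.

63.33

N = 66; target position k = 40/100 · 66 = 26.4.
Cumulative frequencies: 24, 33, 43, 62, 66.
Observation 26.4 falls in the class 50 – <100.
L = 50, CF = 24, f = 9, h = 50.
P40 = 50 + ((26.4 − 24)/9)·50 = 50 + 13.3333 = 63.3333.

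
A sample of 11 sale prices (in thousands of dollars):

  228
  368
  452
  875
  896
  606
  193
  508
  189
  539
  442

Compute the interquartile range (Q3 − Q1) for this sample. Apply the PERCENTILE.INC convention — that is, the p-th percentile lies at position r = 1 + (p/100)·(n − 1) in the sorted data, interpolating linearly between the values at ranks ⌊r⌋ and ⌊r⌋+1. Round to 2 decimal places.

Sorted: 189, 193, 228, 368, 442, 452, 508, 539, 606, 875, 896.
n = 11.
P25: r = 3.5; ranks 3–4 are 228, 368; interpolating gives 298.
P75: r = 8.5; ranks 8–9 are 539, 606; interpolating gives 572.5.
Difference: 572.5 − 298 = 274.5.

274.50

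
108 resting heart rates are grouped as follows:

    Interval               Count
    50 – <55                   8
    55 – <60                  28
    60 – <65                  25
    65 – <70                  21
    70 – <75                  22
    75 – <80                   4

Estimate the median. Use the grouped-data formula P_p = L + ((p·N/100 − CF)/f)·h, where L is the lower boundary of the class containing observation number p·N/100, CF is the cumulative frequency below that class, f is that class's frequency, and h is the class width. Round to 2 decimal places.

N = 108; target position k = 50/100 · 108 = 54.
Cumulative frequencies: 8, 36, 61, 82, 104, 108.
Observation 54 falls in the class 60 – <65.
L = 60, CF = 36, f = 25, h = 5.
P50 = 60 + ((54 − 36)/25)·5 = 60 + 3.6 = 63.6.

63.60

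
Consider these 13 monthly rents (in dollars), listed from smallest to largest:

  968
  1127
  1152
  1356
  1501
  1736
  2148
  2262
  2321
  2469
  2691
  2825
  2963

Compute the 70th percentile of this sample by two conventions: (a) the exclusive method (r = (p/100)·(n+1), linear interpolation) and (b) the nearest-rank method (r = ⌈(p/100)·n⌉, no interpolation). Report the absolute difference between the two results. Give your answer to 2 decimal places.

29.60

n = 13.
(a) r = 9.8; between ranks 9 (2321) and 10 (2469): 2439.4.
(b) the nearest-rank method: rank 10 → 2469.
|2439.4 − 2469| = 29.6.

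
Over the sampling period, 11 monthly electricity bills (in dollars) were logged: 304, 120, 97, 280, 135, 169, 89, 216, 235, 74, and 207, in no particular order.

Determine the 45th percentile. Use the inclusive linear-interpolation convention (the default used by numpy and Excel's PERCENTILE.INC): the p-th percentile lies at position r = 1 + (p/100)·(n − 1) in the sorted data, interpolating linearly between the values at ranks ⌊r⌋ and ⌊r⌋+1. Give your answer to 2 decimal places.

Sorted: 74, 89, 97, 120, 135, 169, 207, 216, 235, 280, 304.
n = 11.
r = 1 + (45/100)·(11 − 1) = 1 + 4.5 = 5.5.
Rank 5 is 135 and rank 6 is 169.
Interpolate: 135 + 0.5·(169 − 135) = 135 + 0.5·34 = 152.

152.00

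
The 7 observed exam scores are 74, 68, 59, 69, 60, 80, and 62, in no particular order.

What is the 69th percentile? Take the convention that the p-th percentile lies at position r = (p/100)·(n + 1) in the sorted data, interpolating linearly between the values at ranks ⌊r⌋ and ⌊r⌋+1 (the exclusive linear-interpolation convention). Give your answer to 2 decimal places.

71.60

Sorted: 59, 60, 62, 68, 69, 74, 80.
n = 7.
r = (69/100)·(7 + 1) = 5.52.
Rank 5 is 69 and rank 6 is 74.
Interpolate: 69 + 0.52·(74 − 69) = 69 + 0.52·5 = 71.6.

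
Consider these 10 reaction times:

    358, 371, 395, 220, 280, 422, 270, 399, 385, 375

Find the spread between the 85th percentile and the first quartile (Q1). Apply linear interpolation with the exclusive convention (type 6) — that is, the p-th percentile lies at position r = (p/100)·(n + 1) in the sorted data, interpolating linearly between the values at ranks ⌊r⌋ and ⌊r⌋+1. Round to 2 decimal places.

Sorted: 220, 270, 280, 358, 371, 375, 385, 395, 399, 422.
n = 10.
P25: r = 2.75; ranks 2–3 are 270, 280; interpolating gives 277.5.
P85: r = 9.35; ranks 9–10 are 399, 422; interpolating gives 407.05.
Difference: 407.05 − 277.5 = 129.55.

129.55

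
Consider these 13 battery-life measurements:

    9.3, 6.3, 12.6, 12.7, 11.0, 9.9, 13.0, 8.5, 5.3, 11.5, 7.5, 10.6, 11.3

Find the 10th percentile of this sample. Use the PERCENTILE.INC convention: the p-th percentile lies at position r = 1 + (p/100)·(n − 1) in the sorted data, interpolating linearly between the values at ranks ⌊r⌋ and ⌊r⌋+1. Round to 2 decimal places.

6.54

Sorted: 5.3, 6.3, 7.5, 8.5, 9.3, 9.9, 10.6, 11.0, 11.3, 11.5, 12.6, 12.7, 13.0.
n = 13.
r = 1 + (10/100)·(13 − 1) = 1 + 1.2 = 2.2.
Rank 2 is 6.3 and rank 3 is 7.5.
Interpolate: 6.3 + 0.2·(7.5 − 6.3) = 6.3 + 0.2·1.2 = 6.54.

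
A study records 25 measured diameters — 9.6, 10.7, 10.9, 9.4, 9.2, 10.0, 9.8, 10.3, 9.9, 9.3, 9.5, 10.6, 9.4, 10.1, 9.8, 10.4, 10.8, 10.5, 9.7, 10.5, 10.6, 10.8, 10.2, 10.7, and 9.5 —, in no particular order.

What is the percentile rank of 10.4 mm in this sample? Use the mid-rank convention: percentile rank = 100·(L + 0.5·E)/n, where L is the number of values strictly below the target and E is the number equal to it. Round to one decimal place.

Sorted: 9.2, 9.3, 9.4, 9.4, 9.5, 9.5, 9.6, 9.7, 9.8, 9.8, 9.9, 10.0, 10.1, 10.2, 10.3, 10.4, 10.5, 10.5, 10.6, 10.6, 10.7, 10.7, 10.8, 10.8, 10.9.
Count below 10.4: L = 15; count equal: E = 1; n = 25.
Percentile rank = 100·(15 + 0.5·1)/25 = 100·15.5/25 = 62.

62.0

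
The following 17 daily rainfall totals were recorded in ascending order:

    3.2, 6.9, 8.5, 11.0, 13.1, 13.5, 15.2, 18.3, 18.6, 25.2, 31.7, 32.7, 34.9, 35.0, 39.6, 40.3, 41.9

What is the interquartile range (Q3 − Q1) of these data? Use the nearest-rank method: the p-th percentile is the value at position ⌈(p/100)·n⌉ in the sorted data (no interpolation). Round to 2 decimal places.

n = 17.
P25: rank ⌈25/100·17⌉ = 5 → 13.1.
P75: rank ⌈75/100·17⌉ = 13 → 34.9.
Difference: 34.9 − 13.1 = 21.8.

21.80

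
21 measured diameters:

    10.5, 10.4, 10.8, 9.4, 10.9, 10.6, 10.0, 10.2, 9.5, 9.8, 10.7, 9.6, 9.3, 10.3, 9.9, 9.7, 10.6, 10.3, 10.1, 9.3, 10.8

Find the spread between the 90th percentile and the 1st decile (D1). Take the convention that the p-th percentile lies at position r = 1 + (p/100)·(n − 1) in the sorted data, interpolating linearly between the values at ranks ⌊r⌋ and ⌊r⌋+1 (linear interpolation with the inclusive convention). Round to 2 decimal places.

1.40

Sorted: 9.3, 9.3, 9.4, 9.5, 9.6, 9.7, 9.8, 9.9, 10.0, 10.1, 10.2, 10.3, 10.3, 10.4, 10.5, 10.6, 10.6, 10.7, 10.8, 10.8, 10.9.
n = 21.
P10: r = 3 (integer) → 9.4.
P90: r = 19 (integer) → 10.8.
Difference: 10.8 − 9.4 = 1.4.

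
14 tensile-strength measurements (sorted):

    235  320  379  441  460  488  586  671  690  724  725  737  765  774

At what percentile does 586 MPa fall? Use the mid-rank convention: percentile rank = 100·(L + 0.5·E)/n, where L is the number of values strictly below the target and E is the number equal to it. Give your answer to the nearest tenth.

Count below 586: L = 6; count equal: E = 1; n = 14.
Percentile rank = 100·(6 + 0.5·1)/14 = 100·6.5/14 = 46.43.

46.4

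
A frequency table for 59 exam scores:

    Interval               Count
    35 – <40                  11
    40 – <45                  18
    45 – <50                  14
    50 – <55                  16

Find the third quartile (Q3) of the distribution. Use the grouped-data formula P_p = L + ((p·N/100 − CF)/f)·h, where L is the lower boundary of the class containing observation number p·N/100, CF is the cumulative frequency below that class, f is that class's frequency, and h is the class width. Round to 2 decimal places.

50.39

N = 59; target position k = 75/100 · 59 = 44.25.
Cumulative frequencies: 11, 29, 43, 59.
Observation 44.25 falls in the class 50 – <55.
L = 50, CF = 43, f = 16, h = 5.
P75 = 50 + ((44.25 − 43)/16)·5 = 50 + 0.390625 = 50.3906.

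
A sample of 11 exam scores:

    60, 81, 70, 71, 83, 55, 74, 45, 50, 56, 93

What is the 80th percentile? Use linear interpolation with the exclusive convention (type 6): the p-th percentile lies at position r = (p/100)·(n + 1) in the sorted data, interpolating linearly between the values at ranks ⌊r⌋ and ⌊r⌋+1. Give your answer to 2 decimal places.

Sorted: 45, 50, 55, 56, 60, 70, 71, 74, 81, 83, 93.
n = 11.
r = (80/100)·(11 + 1) = 9.6.
Rank 9 is 81 and rank 10 is 83.
Interpolate: 81 + 0.6·(83 − 81) = 81 + 0.6·2 = 82.2.

82.20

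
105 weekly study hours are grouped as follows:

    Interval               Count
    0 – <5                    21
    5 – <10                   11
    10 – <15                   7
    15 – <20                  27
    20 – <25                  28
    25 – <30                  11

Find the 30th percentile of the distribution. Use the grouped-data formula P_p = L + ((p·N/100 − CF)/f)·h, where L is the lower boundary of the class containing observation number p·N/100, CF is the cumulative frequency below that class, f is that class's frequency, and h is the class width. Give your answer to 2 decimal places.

N = 105; target position k = 30/100 · 105 = 31.5.
Cumulative frequencies: 21, 32, 39, 66, 94, 105.
Observation 31.5 falls in the class 5 – <10.
L = 5, CF = 21, f = 11, h = 5.
P30 = 5 + ((31.5 − 21)/11)·5 = 5 + 4.77273 = 9.77273.

9.77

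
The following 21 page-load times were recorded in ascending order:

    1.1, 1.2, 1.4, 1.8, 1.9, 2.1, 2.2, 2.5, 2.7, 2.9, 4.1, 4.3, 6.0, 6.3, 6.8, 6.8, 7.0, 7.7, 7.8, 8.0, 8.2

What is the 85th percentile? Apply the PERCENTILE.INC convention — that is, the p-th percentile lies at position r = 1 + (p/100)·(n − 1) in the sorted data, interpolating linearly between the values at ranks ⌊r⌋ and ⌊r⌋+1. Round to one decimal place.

n = 21.
r = 1 + (85/100)·(21 − 1) = 1 + 17 = 18.
r is an integer, so P85 is the value at rank 18: 7.7.

7.7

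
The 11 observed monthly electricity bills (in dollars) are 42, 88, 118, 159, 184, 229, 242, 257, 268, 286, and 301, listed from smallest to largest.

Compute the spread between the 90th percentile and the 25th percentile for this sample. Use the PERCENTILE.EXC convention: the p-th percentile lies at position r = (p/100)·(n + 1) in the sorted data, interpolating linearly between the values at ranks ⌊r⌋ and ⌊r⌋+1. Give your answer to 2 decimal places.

180.00

n = 11.
P25: r = 3 (integer) → 118.
P90: r = 10.8; ranks 10–11 are 286, 301; interpolating gives 298.
Difference: 298 − 118 = 180.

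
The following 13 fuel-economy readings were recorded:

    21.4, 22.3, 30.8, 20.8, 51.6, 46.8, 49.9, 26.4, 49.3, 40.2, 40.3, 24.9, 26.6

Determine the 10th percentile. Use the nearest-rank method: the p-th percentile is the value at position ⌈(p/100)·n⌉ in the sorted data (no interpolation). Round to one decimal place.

Sorted: 20.8, 21.4, 22.3, 24.9, 26.4, 26.6, 30.8, 40.2, 40.3, 46.8, 49.3, 49.9, 51.6.
n = 13.
Position = ⌈10/100 · 13⌉ = ⌈1.3⌉ = 2.
The value at rank 2 is 21.4.

21.4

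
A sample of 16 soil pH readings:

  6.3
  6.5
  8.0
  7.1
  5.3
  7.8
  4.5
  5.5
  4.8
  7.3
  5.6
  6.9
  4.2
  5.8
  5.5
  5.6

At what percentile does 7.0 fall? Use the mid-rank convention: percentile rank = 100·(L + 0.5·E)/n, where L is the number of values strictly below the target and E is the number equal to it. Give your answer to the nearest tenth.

75.0

Sorted: 4.2, 4.5, 4.8, 5.3, 5.5, 5.5, 5.6, 5.6, 5.8, 6.3, 6.5, 6.9, 7.1, 7.3, 7.8, 8.0.
Count below 7.0: L = 12; count equal: E = 0; n = 16.
Percentile rank = 100·(12 + 0.5·0)/16 = 100·12/16 = 75.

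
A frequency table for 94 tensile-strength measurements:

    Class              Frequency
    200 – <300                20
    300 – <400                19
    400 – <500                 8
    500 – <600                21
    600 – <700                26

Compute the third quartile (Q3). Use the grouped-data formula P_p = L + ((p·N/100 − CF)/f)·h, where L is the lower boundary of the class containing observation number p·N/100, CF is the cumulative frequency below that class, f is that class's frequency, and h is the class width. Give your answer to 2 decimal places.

N = 94; target position k = 75/100 · 94 = 70.5.
Cumulative frequencies: 20, 39, 47, 68, 94.
Observation 70.5 falls in the class 600 – <700.
L = 600, CF = 68, f = 26, h = 100.
P75 = 600 + ((70.5 − 68)/26)·100 = 600 + 9.61538 = 609.615.

609.62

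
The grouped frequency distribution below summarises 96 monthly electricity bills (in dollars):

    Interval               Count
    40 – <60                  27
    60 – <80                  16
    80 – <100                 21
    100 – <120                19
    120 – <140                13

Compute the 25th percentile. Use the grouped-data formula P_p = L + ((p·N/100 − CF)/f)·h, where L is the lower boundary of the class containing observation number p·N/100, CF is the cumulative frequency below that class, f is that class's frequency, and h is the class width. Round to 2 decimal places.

N = 96; target position k = 25/100 · 96 = 24.
Cumulative frequencies: 27, 43, 64, 83, 96.
Observation 24 falls in the class 40 – <60.
L = 40, CF = 0, f = 27, h = 20.
P25 = 40 + ((24 − 0)/27)·20 = 40 + 17.7778 = 57.7778.

57.78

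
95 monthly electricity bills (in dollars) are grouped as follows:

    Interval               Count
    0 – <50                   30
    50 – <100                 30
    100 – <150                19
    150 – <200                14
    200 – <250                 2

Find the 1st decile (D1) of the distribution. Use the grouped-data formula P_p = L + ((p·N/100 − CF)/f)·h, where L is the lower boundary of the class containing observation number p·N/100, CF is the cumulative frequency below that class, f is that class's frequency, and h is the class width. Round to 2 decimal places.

N = 95; target position k = 10/100 · 95 = 9.5.
Cumulative frequencies: 30, 60, 79, 93, 95.
Observation 9.5 falls in the class 0 – <50.
L = 0, CF = 0, f = 30, h = 50.
P10 = 0 + ((9.5 − 0)/30)·50 = 0 + 15.8333 = 15.8333.

15.83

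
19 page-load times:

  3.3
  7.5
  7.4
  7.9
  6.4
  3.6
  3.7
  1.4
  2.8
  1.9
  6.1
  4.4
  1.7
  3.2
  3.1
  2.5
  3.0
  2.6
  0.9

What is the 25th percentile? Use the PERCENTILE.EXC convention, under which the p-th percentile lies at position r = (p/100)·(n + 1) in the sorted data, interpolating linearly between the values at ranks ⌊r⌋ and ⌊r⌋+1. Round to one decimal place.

2.5

Sorted: 0.9, 1.4, 1.7, 1.9, 2.5, 2.6, 2.8, 3.0, 3.1, 3.2, 3.3, 3.6, 3.7, 4.4, 6.1, 6.4, 7.4, 7.5, 7.9.
n = 19.
r = (25/100)·(19 + 1) = 5.
r is an integer, so P25 is the value at rank 5: 2.5.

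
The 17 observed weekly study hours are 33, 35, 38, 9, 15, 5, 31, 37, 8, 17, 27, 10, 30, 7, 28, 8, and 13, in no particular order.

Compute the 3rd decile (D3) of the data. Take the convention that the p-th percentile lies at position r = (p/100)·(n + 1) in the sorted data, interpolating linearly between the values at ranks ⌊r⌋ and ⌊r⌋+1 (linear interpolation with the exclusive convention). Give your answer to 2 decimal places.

9.40

Sorted: 5, 7, 8, 8, 9, 10, 13, 15, 17, 27, 28, 30, 31, 33, 35, 37, 38.
n = 17.
r = (30/100)·(17 + 1) = 5.4.
Rank 5 is 9 and rank 6 is 10.
Interpolate: 9 + 0.4·(10 − 9) = 9 + 0.4·1 = 9.4.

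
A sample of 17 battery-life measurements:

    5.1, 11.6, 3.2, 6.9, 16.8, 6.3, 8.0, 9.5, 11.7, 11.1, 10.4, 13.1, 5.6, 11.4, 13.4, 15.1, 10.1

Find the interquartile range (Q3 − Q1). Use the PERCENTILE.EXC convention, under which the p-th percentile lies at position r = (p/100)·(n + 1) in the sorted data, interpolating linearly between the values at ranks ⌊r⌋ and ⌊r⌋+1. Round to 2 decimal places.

Sorted: 3.2, 5.1, 5.6, 6.3, 6.9, 8.0, 9.5, 10.1, 10.4, 11.1, 11.4, 11.6, 11.7, 13.1, 13.4, 15.1, 16.8.
n = 17.
P25: r = 4.5; ranks 4–5 are 6.3, 6.9; interpolating gives 6.6.
P75: r = 13.5; ranks 13–14 are 11.7, 13.1; interpolating gives 12.4.
Difference: 12.4 − 6.6 = 5.8.

5.80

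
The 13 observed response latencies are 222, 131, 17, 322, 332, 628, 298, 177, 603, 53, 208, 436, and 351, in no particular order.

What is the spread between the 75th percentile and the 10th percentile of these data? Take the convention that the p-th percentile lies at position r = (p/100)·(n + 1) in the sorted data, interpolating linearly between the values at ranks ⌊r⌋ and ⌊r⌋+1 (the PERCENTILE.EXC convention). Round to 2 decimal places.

Sorted: 17, 53, 131, 177, 208, 222, 298, 322, 332, 351, 436, 603, 628.
n = 13.
P10: r = 1.4; ranks 1–2 are 17, 53; interpolating gives 31.4.
P75: r = 10.5; ranks 10–11 are 351, 436; interpolating gives 393.5.
Difference: 393.5 − 31.4 = 362.1.

362.10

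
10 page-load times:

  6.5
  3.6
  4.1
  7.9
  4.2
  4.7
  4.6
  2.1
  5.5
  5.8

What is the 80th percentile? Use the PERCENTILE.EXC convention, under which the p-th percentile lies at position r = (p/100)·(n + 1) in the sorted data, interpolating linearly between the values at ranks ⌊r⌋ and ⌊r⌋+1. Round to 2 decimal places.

6.36

Sorted: 2.1, 3.6, 4.1, 4.2, 4.6, 4.7, 5.5, 5.8, 6.5, 7.9.
n = 10.
r = (80/100)·(10 + 1) = 8.8.
Rank 8 is 5.8 and rank 9 is 6.5.
Interpolate: 5.8 + 0.8·(6.5 − 5.8) = 5.8 + 0.8·0.7 = 6.36.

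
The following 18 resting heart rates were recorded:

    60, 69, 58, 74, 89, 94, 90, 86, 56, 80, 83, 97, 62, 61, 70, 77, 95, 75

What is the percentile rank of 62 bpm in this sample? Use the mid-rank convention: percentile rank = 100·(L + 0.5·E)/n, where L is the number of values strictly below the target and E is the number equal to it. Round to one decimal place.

25.0

Sorted: 56, 58, 60, 61, 62, 69, 70, 74, 75, 77, 80, 83, 86, 89, 90, 94, 95, 97.
Count below 62: L = 4; count equal: E = 1; n = 18.
Percentile rank = 100·(4 + 0.5·1)/18 = 100·4.5/18 = 25.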